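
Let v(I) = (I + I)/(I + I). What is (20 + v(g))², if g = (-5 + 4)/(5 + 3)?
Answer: 441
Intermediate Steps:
g = -⅛ (g = -1/8 = -1*⅛ = -⅛ ≈ -0.12500)
v(I) = 1 (v(I) = (2*I)/((2*I)) = (2*I)*(1/(2*I)) = 1)
(20 + v(g))² = (20 + 1)² = 21² = 441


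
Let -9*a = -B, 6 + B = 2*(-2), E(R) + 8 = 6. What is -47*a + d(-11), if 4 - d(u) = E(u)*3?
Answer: 560/9 ≈ 62.222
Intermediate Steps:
E(R) = -2 (E(R) = -8 + 6 = -2)
B = -10 (B = -6 + 2*(-2) = -6 - 4 = -10)
a = -10/9 (a = -(-1)*(-10)/9 = -⅑*10 = -10/9 ≈ -1.1111)
d(u) = 10 (d(u) = 4 - (-2)*3 = 4 - 1*(-6) = 4 + 6 = 10)
-47*a + d(-11) = -47*(-10/9) + 10 = 470/9 + 10 = 560/9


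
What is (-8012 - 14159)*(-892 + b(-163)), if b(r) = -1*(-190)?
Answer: 15564042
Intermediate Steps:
b(r) = 190
(-8012 - 14159)*(-892 + b(-163)) = (-8012 - 14159)*(-892 + 190) = -22171*(-702) = 15564042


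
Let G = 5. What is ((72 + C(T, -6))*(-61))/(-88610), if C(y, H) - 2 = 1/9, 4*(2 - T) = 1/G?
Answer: 40687/797490 ≈ 0.051019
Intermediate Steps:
T = 39/20 (T = 2 - ¼/5 = 2 - ¼*⅕ = 2 - 1/20 = 39/20 ≈ 1.9500)
C(y, H) = 19/9 (C(y, H) = 2 + 1/9 = 2 + ⅑ = 19/9)
((72 + C(T, -6))*(-61))/(-88610) = ((72 + 19/9)*(-61))/(-88610) = ((667/9)*(-61))*(-1/88610) = -40687/9*(-1/88610) = 40687/797490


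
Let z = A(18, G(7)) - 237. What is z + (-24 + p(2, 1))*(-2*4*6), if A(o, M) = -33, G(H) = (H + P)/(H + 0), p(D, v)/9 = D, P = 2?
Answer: 18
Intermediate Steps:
p(D, v) = 9*D
G(H) = (2 + H)/H (G(H) = (H + 2)/(H + 0) = (2 + H)/H)
z = -270 (z = -33 - 237 = -270)
z + (-24 + p(2, 1))*(-2*4*6) = -270 + (-24 + 9*2)*(-2*4*6) = -270 + (-24 + 18)*(-8*6) = -270 - 6*(-48) = -270 + 288 = 18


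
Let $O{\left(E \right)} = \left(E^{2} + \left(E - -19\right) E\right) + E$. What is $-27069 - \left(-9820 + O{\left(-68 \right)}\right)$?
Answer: $-25137$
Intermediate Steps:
$O{\left(E \right)} = E + E^{2} + E \left(19 + E\right)$ ($O{\left(E \right)} = \left(E^{2} + \left(E + 19\right) E\right) + E = \left(E^{2} + \left(19 + E\right) E\right) + E = \left(E^{2} + E \left(19 + E\right)\right) + E = E + E^{2} + E \left(19 + E\right)$)
$-27069 - \left(-9820 + O{\left(-68 \right)}\right) = -27069 - \left(-9820 + 2 \left(-68\right) \left(10 - 68\right)\right) = -27069 - \left(-9820 + 2 \left(-68\right) \left(-58\right)\right) = -27069 - \left(-9820 + 7888\right) = -27069 - -1932 = -27069 + 1932 = -25137$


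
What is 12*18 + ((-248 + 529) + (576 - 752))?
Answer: 321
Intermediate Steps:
12*18 + ((-248 + 529) + (576 - 752)) = 216 + (281 - 176) = 216 + 105 = 321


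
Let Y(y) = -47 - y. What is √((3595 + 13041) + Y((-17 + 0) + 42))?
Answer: 2*√4141 ≈ 128.70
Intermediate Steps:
√((3595 + 13041) + Y((-17 + 0) + 42)) = √((3595 + 13041) + (-47 - ((-17 + 0) + 42))) = √(16636 + (-47 - (-17 + 42))) = √(16636 + (-47 - 1*25)) = √(16636 + (-47 - 25)) = √(16636 - 72) = √16564 = 2*√4141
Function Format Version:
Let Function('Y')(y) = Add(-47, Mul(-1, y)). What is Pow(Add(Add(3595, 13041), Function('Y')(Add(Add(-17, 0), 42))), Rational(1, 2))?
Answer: Mul(2, Pow(4141, Rational(1, 2))) ≈ 128.70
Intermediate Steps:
Pow(Add(Add(3595, 13041), Function('Y')(Add(Add(-17, 0), 42))), Rational(1, 2)) = Pow(Add(Add(3595, 13041), Add(-47, Mul(-1, Add(Add(-17, 0), 42)))), Rational(1, 2)) = Pow(Add(16636, Add(-47, Mul(-1, Add(-17, 42)))), Rational(1, 2)) = Pow(Add(16636, Add(-47, Mul(-1, 25))), Rational(1, 2)) = Pow(Add(16636, Add(-47, -25)), Rational(1, 2)) = Pow(Add(16636, -72), Rational(1, 2)) = Pow(16564, Rational(1, 2)) = Mul(2, Pow(4141, Rational(1, 2)))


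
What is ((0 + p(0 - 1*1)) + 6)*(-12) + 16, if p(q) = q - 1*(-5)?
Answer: -104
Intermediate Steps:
p(q) = 5 + q (p(q) = q + 5 = 5 + q)
((0 + p(0 - 1*1)) + 6)*(-12) + 16 = ((0 + (5 + (0 - 1*1))) + 6)*(-12) + 16 = ((0 + (5 + (0 - 1))) + 6)*(-12) + 16 = ((0 + (5 - 1)) + 6)*(-12) + 16 = ((0 + 4) + 6)*(-12) + 16 = (4 + 6)*(-12) + 16 = 10*(-12) + 16 = -120 + 16 = -104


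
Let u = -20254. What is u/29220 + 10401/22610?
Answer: -3850643/16516605 ≈ -0.23314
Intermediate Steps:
u/29220 + 10401/22610 = -20254/29220 + 10401/22610 = -20254*1/29220 + 10401*(1/22610) = -10127/14610 + 10401/22610 = -3850643/16516605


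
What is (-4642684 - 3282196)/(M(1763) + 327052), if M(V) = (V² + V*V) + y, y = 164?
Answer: -3962440/3271777 ≈ -1.2111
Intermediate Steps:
M(V) = 164 + 2*V² (M(V) = (V² + V*V) + 164 = (V² + V²) + 164 = 2*V² + 164 = 164 + 2*V²)
(-4642684 - 3282196)/(M(1763) + 327052) = (-4642684 - 3282196)/((164 + 2*1763²) + 327052) = -7924880/((164 + 2*3108169) + 327052) = -7924880/((164 + 6216338) + 327052) = -7924880/(6216502 + 327052) = -7924880/6543554 = -7924880*1/6543554 = -3962440/3271777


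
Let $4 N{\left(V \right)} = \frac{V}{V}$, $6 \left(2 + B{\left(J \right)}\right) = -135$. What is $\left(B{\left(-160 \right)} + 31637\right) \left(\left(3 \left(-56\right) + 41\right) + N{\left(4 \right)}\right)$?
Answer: $- \frac{32055075}{8} \approx -4.0069 \cdot 10^{6}$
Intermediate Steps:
$B{\left(J \right)} = - \frac{49}{2}$ ($B{\left(J \right)} = -2 + \frac{1}{6} \left(-135\right) = -2 - \frac{45}{2} = - \frac{49}{2}$)
$N{\left(V \right)} = \frac{1}{4}$ ($N{\left(V \right)} = \frac{V \frac{1}{V}}{4} = \frac{1}{4} \cdot 1 = \frac{1}{4}$)
$\left(B{\left(-160 \right)} + 31637\right) \left(\left(3 \left(-56\right) + 41\right) + N{\left(4 \right)}\right) = \left(- \frac{49}{2} + 31637\right) \left(\left(3 \left(-56\right) + 41\right) + \frac{1}{4}\right) = \frac{63225 \left(\left(-168 + 41\right) + \frac{1}{4}\right)}{2} = \frac{63225 \left(-127 + \frac{1}{4}\right)}{2} = \frac{63225}{2} \left(- \frac{507}{4}\right) = - \frac{32055075}{8}$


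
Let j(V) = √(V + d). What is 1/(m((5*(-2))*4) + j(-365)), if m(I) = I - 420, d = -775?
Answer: -23/10637 - I*√285/106370 ≈ -0.0021623 - 0.00015871*I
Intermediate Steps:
m(I) = -420 + I
j(V) = √(-775 + V) (j(V) = √(V - 775) = √(-775 + V))
1/(m((5*(-2))*4) + j(-365)) = 1/((-420 + (5*(-2))*4) + √(-775 - 365)) = 1/((-420 - 10*4) + √(-1140)) = 1/((-420 - 40) + 2*I*√285) = 1/(-460 + 2*I*√285)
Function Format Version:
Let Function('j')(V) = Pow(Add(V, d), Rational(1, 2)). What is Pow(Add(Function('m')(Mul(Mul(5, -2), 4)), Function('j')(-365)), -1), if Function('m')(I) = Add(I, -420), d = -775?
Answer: Add(Rational(-23, 10637), Mul(Rational(-1, 106370), I, Pow(285, Rational(1, 2)))) ≈ Add(-0.0021623, Mul(-0.00015871, I))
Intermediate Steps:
Function('m')(I) = Add(-420, I)
Function('j')(V) = Pow(Add(-775, V), Rational(1, 2)) (Function('j')(V) = Pow(Add(V, -775), Rational(1, 2)) = Pow(Add(-775, V), Rational(1, 2)))
Pow(Add(Function('m')(Mul(Mul(5, -2), 4)), Function('j')(-365)), -1) = Pow(Add(Add(-420, Mul(Mul(5, -2), 4)), Pow(Add(-775, -365), Rational(1, 2))), -1) = Pow(Add(Add(-420, Mul(-10, 4)), Pow(-1140, Rational(1, 2))), -1) = Pow(Add(Add(-420, -40), Mul(2, I, Pow(285, Rational(1, 2)))), -1) = Pow(Add(-460, Mul(2, I, Pow(285, Rational(1, 2)))), -1)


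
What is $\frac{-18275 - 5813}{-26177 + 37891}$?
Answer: $- \frac{12044}{5857} \approx -2.0563$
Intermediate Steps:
$\frac{-18275 - 5813}{-26177 + 37891} = - \frac{24088}{11714} = \left(-24088\right) \frac{1}{11714} = - \frac{12044}{5857}$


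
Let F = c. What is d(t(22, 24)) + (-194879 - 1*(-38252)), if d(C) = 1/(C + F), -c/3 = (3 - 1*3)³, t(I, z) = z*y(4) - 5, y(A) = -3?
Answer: -12060280/77 ≈ -1.5663e+5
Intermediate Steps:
t(I, z) = -5 - 3*z (t(I, z) = z*(-3) - 5 = -3*z - 5 = -5 - 3*z)
c = 0 (c = -3*(3 - 1*3)³ = -3*(3 - 3)³ = -3*0³ = -3*0 = 0)
F = 0
d(C) = 1/C (d(C) = 1/(C + 0) = 1/C)
d(t(22, 24)) + (-194879 - 1*(-38252)) = 1/(-5 - 3*24) + (-194879 - 1*(-38252)) = 1/(-5 - 72) + (-194879 + 38252) = 1/(-77) - 156627 = -1/77 - 156627 = -12060280/77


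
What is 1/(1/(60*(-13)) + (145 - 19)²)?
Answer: 780/12383279 ≈ 6.2988e-5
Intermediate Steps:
1/(1/(60*(-13)) + (145 - 19)²) = 1/(1/(-780) + 126²) = 1/(-1/780 + 15876) = 1/(12383279/780) = 780/12383279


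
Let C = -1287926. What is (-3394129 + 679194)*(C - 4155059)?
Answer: 14777350480975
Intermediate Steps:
(-3394129 + 679194)*(C - 4155059) = (-3394129 + 679194)*(-1287926 - 4155059) = -2714935*(-5442985) = 14777350480975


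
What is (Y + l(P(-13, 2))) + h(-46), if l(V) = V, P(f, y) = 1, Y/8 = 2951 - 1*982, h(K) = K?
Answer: 15707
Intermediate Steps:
Y = 15752 (Y = 8*(2951 - 1*982) = 8*(2951 - 982) = 8*1969 = 15752)
(Y + l(P(-13, 2))) + h(-46) = (15752 + 1) - 46 = 15753 - 46 = 15707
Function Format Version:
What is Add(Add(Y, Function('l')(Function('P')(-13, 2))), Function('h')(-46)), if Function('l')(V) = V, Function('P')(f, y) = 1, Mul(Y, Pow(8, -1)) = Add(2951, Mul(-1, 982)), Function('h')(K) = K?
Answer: 15707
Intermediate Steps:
Y = 15752 (Y = Mul(8, Add(2951, Mul(-1, 982))) = Mul(8, Add(2951, -982)) = Mul(8, 1969) = 15752)
Add(Add(Y, Function('l')(Function('P')(-13, 2))), Function('h')(-46)) = Add(Add(15752, 1), -46) = Add(15753, -46) = 15707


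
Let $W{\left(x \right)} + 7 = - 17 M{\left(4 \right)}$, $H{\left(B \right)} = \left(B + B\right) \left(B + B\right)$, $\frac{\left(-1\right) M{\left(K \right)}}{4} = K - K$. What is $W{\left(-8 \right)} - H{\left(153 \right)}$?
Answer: $-93643$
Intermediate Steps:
$M{\left(K \right)} = 0$ ($M{\left(K \right)} = - 4 \left(K - K\right) = \left(-4\right) 0 = 0$)
$H{\left(B \right)} = 4 B^{2}$ ($H{\left(B \right)} = 2 B 2 B = 4 B^{2}$)
$W{\left(x \right)} = -7$ ($W{\left(x \right)} = -7 - 0 = -7 + 0 = -7$)
$W{\left(-8 \right)} - H{\left(153 \right)} = -7 - 4 \cdot 153^{2} = -7 - 4 \cdot 23409 = -7 - 93636 = -93643$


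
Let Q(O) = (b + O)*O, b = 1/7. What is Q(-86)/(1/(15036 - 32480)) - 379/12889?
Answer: -1660122688547/12889 ≈ -1.2880e+8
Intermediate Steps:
b = ⅐ ≈ 0.14286
Q(O) = O*(⅐ + O) (Q(O) = (⅐ + O)*O = O*(⅐ + O))
Q(-86)/(1/(15036 - 32480)) - 379/12889 = (-86*(⅐ - 86))/(1/(15036 - 32480)) - 379/12889 = (-86*(-601/7))/(1/(-17444)) - 379*1/12889 = 51686/(7*(-1/17444)) - 379/12889 = (51686/7)*(-17444) - 379/12889 = -128801512 - 379/12889 = -1660122688547/12889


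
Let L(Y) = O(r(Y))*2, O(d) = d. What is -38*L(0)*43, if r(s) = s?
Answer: 0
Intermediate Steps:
L(Y) = 2*Y (L(Y) = Y*2 = 2*Y)
-38*L(0)*43 = -76*0*43 = -38*0*43 = 0*43 = 0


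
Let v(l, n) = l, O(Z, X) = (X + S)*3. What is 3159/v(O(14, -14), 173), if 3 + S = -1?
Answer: -117/2 ≈ -58.500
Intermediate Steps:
S = -4 (S = -3 - 1 = -4)
O(Z, X) = -12 + 3*X (O(Z, X) = (X - 4)*3 = (-4 + X)*3 = -12 + 3*X)
3159/v(O(14, -14), 173) = 3159/(-12 + 3*(-14)) = 3159/(-12 - 42) = 3159/(-54) = 3159*(-1/54) = -117/2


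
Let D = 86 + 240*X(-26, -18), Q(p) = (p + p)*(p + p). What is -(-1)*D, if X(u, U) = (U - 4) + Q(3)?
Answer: 3446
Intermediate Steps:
Q(p) = 4*p² (Q(p) = (2*p)*(2*p) = 4*p²)
X(u, U) = 32 + U (X(u, U) = (U - 4) + 4*3² = (-4 + U) + 4*9 = (-4 + U) + 36 = 32 + U)
D = 3446 (D = 86 + 240*(32 - 18) = 86 + 240*14 = 86 + 3360 = 3446)
-(-1)*D = -(-1)*3446 = -1*(-3446) = 3446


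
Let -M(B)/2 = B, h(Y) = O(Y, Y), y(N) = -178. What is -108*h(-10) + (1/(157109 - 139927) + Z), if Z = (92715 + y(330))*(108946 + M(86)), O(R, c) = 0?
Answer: 172947476620117/17182 ≈ 1.0066e+10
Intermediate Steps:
h(Y) = 0
M(B) = -2*B
Z = 10065619638 (Z = (92715 - 178)*(108946 - 2*86) = 92537*(108946 - 172) = 92537*108774 = 10065619638)
-108*h(-10) + (1/(157109 - 139927) + Z) = -108*0 + (1/(157109 - 139927) + 10065619638) = 0 + (1/17182 + 10065619638) = 0 + 172947476620117/17182 = 172947476620117/17182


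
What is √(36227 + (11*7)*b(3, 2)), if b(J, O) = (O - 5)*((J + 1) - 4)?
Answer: √36227 ≈ 190.33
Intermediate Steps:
b(J, O) = (-5 + O)*(-3 + J) (b(J, O) = (-5 + O)*((1 + J) - 4) = (-5 + O)*(-3 + J))
√(36227 + (11*7)*b(3, 2)) = √(36227 + (11*7)*(15 - 5*3 - 3*2 + 3*2)) = √(36227 + 77*(15 - 15 - 6 + 6)) = √(36227 + 77*0) = √(36227 + 0) = √36227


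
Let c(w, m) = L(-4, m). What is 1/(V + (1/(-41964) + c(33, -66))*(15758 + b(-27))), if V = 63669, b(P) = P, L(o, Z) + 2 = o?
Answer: -41964/1289023919 ≈ -3.2555e-5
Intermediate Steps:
L(o, Z) = -2 + o
c(w, m) = -6 (c(w, m) = -2 - 4 = -6)
1/(V + (1/(-41964) + c(33, -66))*(15758 + b(-27))) = 1/(63669 + (1/(-41964) - 6)*(15758 - 27)) = 1/(63669 + (-1/41964 - 6)*15731) = 1/(63669 - 251785/41964*15731) = 1/(63669 - 3960829835/41964) = 1/(-1289023919/41964) = -41964/1289023919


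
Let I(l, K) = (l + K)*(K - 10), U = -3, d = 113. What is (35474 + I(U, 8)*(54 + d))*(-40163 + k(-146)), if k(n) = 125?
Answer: -1353444552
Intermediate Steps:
I(l, K) = (-10 + K)*(K + l) (I(l, K) = (K + l)*(-10 + K) = (-10 + K)*(K + l))
(35474 + I(U, 8)*(54 + d))*(-40163 + k(-146)) = (35474 + (8**2 - 10*8 - 10*(-3) + 8*(-3))*(54 + 113))*(-40163 + 125) = (35474 + (64 - 80 + 30 - 24)*167)*(-40038) = (35474 - 10*167)*(-40038) = (35474 - 1670)*(-40038) = 33804*(-40038) = -1353444552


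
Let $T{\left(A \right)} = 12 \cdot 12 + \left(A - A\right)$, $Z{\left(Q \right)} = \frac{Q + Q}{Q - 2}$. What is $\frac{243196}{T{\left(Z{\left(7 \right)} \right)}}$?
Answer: $\frac{60799}{36} \approx 1688.9$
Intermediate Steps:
$Z{\left(Q \right)} = \frac{2 Q}{-2 + Q}$
$T{\left(A \right)} = 144$ ($T{\left(A \right)} = 144 + 0 = 144$)
$\frac{243196}{T{\left(Z{\left(7 \right)} \right)}} = \frac{243196}{144} = 243196 \cdot \frac{1}{144} = \frac{60799}{36}$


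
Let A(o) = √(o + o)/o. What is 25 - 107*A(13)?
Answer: 25 - 107*√26/13 ≈ -16.969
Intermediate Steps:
A(o) = √2/√o (A(o) = √(2*o)/o = (√2*√o)/o = √2/√o)
25 - 107*A(13) = 25 - 107*√2/√13 = 25 - 107*√2*√13/13 = 25 - 107*√26/13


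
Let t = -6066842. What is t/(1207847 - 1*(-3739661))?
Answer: -3033421/2473754 ≈ -1.2262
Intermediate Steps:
t/(1207847 - 1*(-3739661)) = -6066842/(1207847 - 1*(-3739661)) = -6066842/(1207847 + 3739661) = -6066842/4947508 = -6066842*1/4947508 = -3033421/2473754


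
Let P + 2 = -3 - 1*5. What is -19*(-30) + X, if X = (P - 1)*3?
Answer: 537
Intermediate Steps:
P = -10 (P = -2 + (-3 - 1*5) = -2 + (-3 - 5) = -2 - 8 = -10)
X = -33 (X = (-10 - 1)*3 = -11*3 = -33)
-19*(-30) + X = -19*(-30) - 33 = 570 - 33 = 537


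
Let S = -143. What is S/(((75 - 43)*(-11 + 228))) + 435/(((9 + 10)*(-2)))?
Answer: -1513037/131936 ≈ -11.468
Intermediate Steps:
S/(((75 - 43)*(-11 + 228))) + 435/(((9 + 10)*(-2))) = -143*1/((-11 + 228)*(75 - 43)) + 435/(((9 + 10)*(-2))) = -143/(32*217) + 435/((19*(-2))) = -143/6944 + 435/(-38) = -143*1/6944 + 435*(-1/38) = -143/6944 - 435/38 = -1513037/131936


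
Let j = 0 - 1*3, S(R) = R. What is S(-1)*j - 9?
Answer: -6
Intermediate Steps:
j = -3 (j = 0 - 3 = -3)
S(-1)*j - 9 = -1*(-3) - 9 = 3 - 9 = -6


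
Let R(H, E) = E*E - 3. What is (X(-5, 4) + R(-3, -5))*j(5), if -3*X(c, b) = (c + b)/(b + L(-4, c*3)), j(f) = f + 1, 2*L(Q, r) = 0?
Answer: 265/2 ≈ 132.50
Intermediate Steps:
L(Q, r) = 0 (L(Q, r) = (1/2)*0 = 0)
j(f) = 1 + f
X(c, b) = -(b + c)/(3*b) (X(c, b) = -(c + b)/(3*(b + 0)) = -(b + c)/(3*b))
R(H, E) = -3 + E**2 (R(H, E) = E**2 - 3 = -3 + E**2)
(X(-5, 4) + R(-3, -5))*j(5) = ((1/3)*(-1*4 - 1*(-5))/4 + (-3 + (-5)**2))*(1 + 5) = ((1/3)*(1/4)*(-4 + 5) + (-3 + 25))*6 = ((1/3)*(1/4)*1 + 22)*6 = (1/12 + 22)*6 = (265/12)*6 = 265/2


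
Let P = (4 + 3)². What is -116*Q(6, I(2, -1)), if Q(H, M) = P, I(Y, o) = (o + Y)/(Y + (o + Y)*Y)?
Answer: -5684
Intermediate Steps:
I(Y, o) = (Y + o)/(Y + Y*(Y + o)) (I(Y, o) = (Y + o)/(Y + (Y + o)*Y) = (Y + o)/(Y + Y*(Y + o)))
P = 49 (P = 7² = 49)
Q(H, M) = 49
-116*Q(6, I(2, -1)) = -116*49 = -5684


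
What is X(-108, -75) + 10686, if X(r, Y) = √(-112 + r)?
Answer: 10686 + 2*I*√55 ≈ 10686.0 + 14.832*I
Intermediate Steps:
X(-108, -75) + 10686 = √(-112 - 108) + 10686 = √(-220) + 10686 = 2*I*√55 + 10686 = 10686 + 2*I*√55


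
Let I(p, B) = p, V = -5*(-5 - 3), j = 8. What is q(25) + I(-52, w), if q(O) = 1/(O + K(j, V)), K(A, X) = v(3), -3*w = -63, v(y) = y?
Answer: -1455/28 ≈ -51.964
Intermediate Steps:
w = 21 (w = -1/3*(-63) = 21)
V = 40 (V = -5*(-8) = 40)
K(A, X) = 3
q(O) = 1/(3 + O) (q(O) = 1/(O + 3) = 1/(3 + O))
q(25) + I(-52, w) = 1/(3 + 25) - 52 = 1/28 - 52 = -1455/28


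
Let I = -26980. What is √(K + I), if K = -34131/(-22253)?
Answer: I*√46227089293/1309 ≈ 164.25*I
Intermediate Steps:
K = 34131/22253 (K = -34131*(-1/22253) = 34131/22253 ≈ 1.5338)
√(K + I) = √(34131/22253 - 26980) = √(-600351809/22253) = I*√46227089293/1309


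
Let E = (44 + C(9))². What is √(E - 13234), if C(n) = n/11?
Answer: I*√1358265/11 ≈ 105.95*I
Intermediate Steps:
C(n) = n/11 (C(n) = n*(1/11) = n/11)
E = 243049/121 (E = (44 + (1/11)*9)² = (44 + 9/11)² = (493/11)² = 243049/121 ≈ 2008.7)
√(E - 13234) = √(243049/121 - 13234) = √(-1358265/121) = I*√1358265/11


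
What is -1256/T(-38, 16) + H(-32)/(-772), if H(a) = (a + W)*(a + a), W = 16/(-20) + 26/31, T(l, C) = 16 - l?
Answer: -20926748/807705 ≈ -25.909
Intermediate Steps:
W = 6/155 (W = 16*(-1/20) + 26*(1/31) = -⅘ + 26/31 = 6/155 ≈ 0.038710)
H(a) = 2*a*(6/155 + a) (H(a) = (a + 6/155)*(a + a) = (6/155 + a)*(2*a) = 2*a*(6/155 + a))
-1256/T(-38, 16) + H(-32)/(-772) = -1256/(16 - 1*(-38)) + ((2/155)*(-32)*(6 + 155*(-32)))/(-772) = -1256/(16 + 38) + ((2/155)*(-32)*(6 - 4960))*(-1/772) = -1256/54 + ((2/155)*(-32)*(-4954))*(-1/772) = -1256*1/54 + (317056/155)*(-1/772) = -628/27 - 79264/29915 = -20926748/807705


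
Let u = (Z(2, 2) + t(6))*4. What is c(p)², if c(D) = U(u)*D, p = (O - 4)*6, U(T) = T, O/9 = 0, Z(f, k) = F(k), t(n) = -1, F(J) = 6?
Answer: 230400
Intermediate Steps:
Z(f, k) = 6
O = 0 (O = 9*0 = 0)
u = 20 (u = (6 - 1)*4 = 5*4 = 20)
p = -24 (p = (0 - 4)*6 = -4*6 = -24)
c(D) = 20*D
c(p)² = (20*(-24))² = (-480)² = 230400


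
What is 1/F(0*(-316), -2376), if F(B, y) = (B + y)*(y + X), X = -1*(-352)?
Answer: 1/4809024 ≈ 2.0794e-7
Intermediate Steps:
X = 352
F(B, y) = (352 + y)*(B + y) (F(B, y) = (B + y)*(y + 352) = (B + y)*(352 + y) = (352 + y)*(B + y))
1/F(0*(-316), -2376) = 1/((-2376)² + 352*(0*(-316)) + 352*(-2376) + (0*(-316))*(-2376)) = 1/(5645376 + 352*0 - 836352 + 0*(-2376)) = 1/(5645376 + 0 - 836352 + 0) = 1/4809024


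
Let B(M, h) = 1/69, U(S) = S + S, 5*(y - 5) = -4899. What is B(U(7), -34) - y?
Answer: 336311/345 ≈ 974.81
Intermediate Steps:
y = -4874/5 (y = 5 + (⅕)*(-4899) = 5 - 4899/5 = -4874/5 ≈ -974.80)
U(S) = 2*S
B(M, h) = 1/69
B(U(7), -34) - y = 1/69 - 1*(-4874/5) = 1/69 + 4874/5 = 336311/345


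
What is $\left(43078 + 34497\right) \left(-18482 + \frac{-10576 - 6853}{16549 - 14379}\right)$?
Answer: $- \frac{622514070035}{434} \approx -1.4344 \cdot 10^{9}$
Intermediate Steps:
$\left(43078 + 34497\right) \left(-18482 + \frac{-10576 - 6853}{16549 - 14379}\right) = 77575 \left(-18482 - \frac{17429}{2170}\right) = 77575 \left(- \frac{40123369}{2170}\right) = - \frac{622514070035}{434}$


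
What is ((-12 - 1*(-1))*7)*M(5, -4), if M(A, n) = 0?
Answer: 0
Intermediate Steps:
((-12 - 1*(-1))*7)*M(5, -4) = ((-12 - 1*(-1))*7)*0 = ((-12 + 1)*7)*0 = -11*7*0 = -77*0 = 0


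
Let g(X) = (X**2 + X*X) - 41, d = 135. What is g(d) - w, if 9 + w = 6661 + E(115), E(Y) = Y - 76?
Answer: 29718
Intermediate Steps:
E(Y) = -76 + Y
w = 6691 (w = -9 + (6661 + (-76 + 115)) = -9 + (6661 + 39) = -9 + 6700 = 6691)
g(X) = -41 + 2*X**2 (g(X) = (X**2 + X**2) - 41 = 2*X**2 - 41 = -41 + 2*X**2)
g(d) - w = (-41 + 2*135**2) - 1*6691 = (-41 + 2*18225) - 6691 = (-41 + 36450) - 6691 = 36409 - 6691 = 29718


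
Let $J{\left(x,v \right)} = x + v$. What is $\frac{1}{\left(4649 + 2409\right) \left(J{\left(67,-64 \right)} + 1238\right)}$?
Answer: $\frac{1}{8758978} \approx 1.1417 \cdot 10^{-7}$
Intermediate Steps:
$J{\left(x,v \right)} = v + x$
$\frac{1}{\left(4649 + 2409\right) \left(J{\left(67,-64 \right)} + 1238\right)} = \frac{1}{\left(4649 + 2409\right) \left(\left(-64 + 67\right) + 1238\right)} = \frac{1}{7058 \left(3 + 1238\right)} = \frac{1}{7058 \cdot 1241} = \frac{1}{8758978}$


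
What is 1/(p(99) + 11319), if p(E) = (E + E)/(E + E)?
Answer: 1/11320 ≈ 8.8339e-5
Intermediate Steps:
p(E) = 1 (p(E) = (2*E)/((2*E)) = (2*E)*(1/(2*E)) = 1)
1/(p(99) + 11319) = 1/(1 + 11319) = 1/11320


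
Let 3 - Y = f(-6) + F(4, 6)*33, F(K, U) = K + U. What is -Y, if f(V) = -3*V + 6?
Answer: 351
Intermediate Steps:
f(V) = 6 - 3*V
Y = -351 (Y = 3 - ((6 - 3*(-6)) + (4 + 6)*33) = 3 - ((6 + 18) + 10*33) = 3 - (24 + 330) = 3 - 1*354 = 3 - 354 = -351)
-Y = -1*(-351) = 351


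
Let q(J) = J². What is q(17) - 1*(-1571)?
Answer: 1860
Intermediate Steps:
q(17) - 1*(-1571) = 17² - 1*(-1571) = 289 + 1571 = 1860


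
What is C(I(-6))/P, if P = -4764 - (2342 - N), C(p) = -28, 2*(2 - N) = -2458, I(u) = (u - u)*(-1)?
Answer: 28/5875 ≈ 0.0047660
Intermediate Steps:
I(u) = 0 (I(u) = 0*(-1) = 0)
N = 1231 (N = 2 - ½*(-2458) = 2 + 1229 = 1231)
P = -5875 (P = -4764 - (2342 - 1*1231) = -4764 - (2342 - 1231) = -4764 - 1*1111 = -4764 - 1111 = -5875)
C(I(-6))/P = -28/(-5875) = -28*(-1/5875) = 28/5875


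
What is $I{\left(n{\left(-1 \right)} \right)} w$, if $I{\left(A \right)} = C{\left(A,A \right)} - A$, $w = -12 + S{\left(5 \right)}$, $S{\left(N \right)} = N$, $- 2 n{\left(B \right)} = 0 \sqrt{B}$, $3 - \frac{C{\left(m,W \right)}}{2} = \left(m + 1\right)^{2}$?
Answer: $-28$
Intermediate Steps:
$C{\left(m,W \right)} = 6 - 2 \left(1 + m\right)^{2}$ ($C{\left(m,W \right)} = 6 - 2 \left(m + 1\right)^{2} = 6 - 2 \left(1 + m\right)^{2}$)
$n{\left(B \right)} = 0$ ($n{\left(B \right)} = - \frac{0 \sqrt{B}}{2} = \left(- \frac{1}{2}\right) 0 = 0$)
$w = -7$ ($w = -12 + 5 = -7$)
$I{\left(A \right)} = 6 - A - 2 \left(1 + A\right)^{2}$ ($I{\left(A \right)} = \left(6 - 2 \left(1 + A\right)^{2}\right) - A = 6 - A - 2 \left(1 + A\right)^{2}$)
$I{\left(n{\left(-1 \right)} \right)} w = \left(6 - 0 - 2 \left(1 + 0\right)^{2}\right) \left(-7\right) = \left(6 + 0 - 2 \cdot 1^{2}\right) \left(-7\right) = \left(6 + 0 - 2\right) \left(-7\right) = 4 \left(-7\right) = -28$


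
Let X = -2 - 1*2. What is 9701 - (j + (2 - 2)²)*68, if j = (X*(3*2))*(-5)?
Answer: 1541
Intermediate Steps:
X = -4 (X = -2 - 2 = -4)
j = 120 (j = -12*2*(-5) = -4*6*(-5) = -24*(-5) = 120)
9701 - (j + (2 - 2)²)*68 = 9701 - (120 + (2 - 2)²)*68 = 9701 - (120 + 0²)*68 = 9701 - (120 + 0)*68 = 9701 - 120*68 = 9701 - 1*8160 = 9701 - 8160 = 1541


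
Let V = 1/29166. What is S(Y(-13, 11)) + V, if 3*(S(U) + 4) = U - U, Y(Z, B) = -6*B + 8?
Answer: -116663/29166 ≈ -4.0000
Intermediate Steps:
Y(Z, B) = 8 - 6*B
S(U) = -4 (S(U) = -4 + (U - U)/3 = -4 + (1/3)*0 = -4 + 0 = -4)
V = 1/29166 ≈ 3.4287e-5
S(Y(-13, 11)) + V = -4 + 1/29166 = -116663/29166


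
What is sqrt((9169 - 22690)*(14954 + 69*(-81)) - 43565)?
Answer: I*sqrt(126667730) ≈ 11255.0*I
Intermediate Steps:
sqrt((9169 - 22690)*(14954 + 69*(-81)) - 43565) = sqrt(-13521*(14954 - 5589) - 43565) = sqrt(-13521*9365 - 43565) = sqrt(-126624165 - 43565) = sqrt(-126667730) = I*sqrt(126667730)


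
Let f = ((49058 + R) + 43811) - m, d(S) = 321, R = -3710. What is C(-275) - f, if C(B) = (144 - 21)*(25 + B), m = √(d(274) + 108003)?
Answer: -119909 + 6*√3009 ≈ -1.1958e+5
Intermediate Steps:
m = 6*√3009 (m = √(321 + 108003) = √108324 = 6*√3009 ≈ 329.13)
f = 89159 - 6*√3009 (f = ((49058 - 3710) + 43811) - 6*√3009 = (45348 + 43811) - 6*√3009 = 89159 - 6*√3009 ≈ 88830.)
C(B) = 3075 + 123*B (C(B) = 123*(25 + B) = 3075 + 123*B)
C(-275) - f = (3075 + 123*(-275)) - (89159 - 6*√3009) = (3075 - 33825) + (-89159 + 6*√3009) = -30750 + (-89159 + 6*√3009) = -119909 + 6*√3009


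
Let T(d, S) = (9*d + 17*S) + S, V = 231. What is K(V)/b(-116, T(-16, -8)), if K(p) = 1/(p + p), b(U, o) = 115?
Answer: 1/53130 ≈ 1.8822e-5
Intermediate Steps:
T(d, S) = 9*d + 18*S
K(p) = 1/(2*p)
K(V)/b(-116, T(-16, -8)) = ((½)/231)/115 = ((½)*(1/231))*(1/115) = (1/462)*(1/115) = 1/53130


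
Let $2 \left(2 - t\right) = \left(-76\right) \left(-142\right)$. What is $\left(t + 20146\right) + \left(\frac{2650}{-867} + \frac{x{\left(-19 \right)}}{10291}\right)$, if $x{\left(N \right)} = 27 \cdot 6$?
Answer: $\frac{131594594648}{8922297} \approx 14749.0$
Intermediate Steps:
$x{\left(N \right)} = 162$
$t = -5394$ ($t = 2 - \frac{\left(-76\right) \left(-142\right)}{2} = 2 - 5396 = -5394$)
$\left(t + 20146\right) + \left(\frac{2650}{-867} + \frac{x{\left(-19 \right)}}{10291}\right) = \left(-5394 + 20146\right) + \left(\frac{2650}{-867} + \frac{162}{10291}\right) = 14752 + \left(2650 \left(- \frac{1}{867}\right) + 162 \cdot \frac{1}{10291}\right) = 14752 + \left(- \frac{2650}{867} + \frac{162}{10291}\right) = 14752 - \frac{27130696}{8922297} = \frac{131594594648}{8922297}$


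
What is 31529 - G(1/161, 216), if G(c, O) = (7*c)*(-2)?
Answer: 725169/23 ≈ 31529.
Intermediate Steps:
G(c, O) = -14*c
31529 - G(1/161, 216) = 31529 - (-14)/161 = 31529 - 1*(-2/23) = 31529 + 2/23 = 725169/23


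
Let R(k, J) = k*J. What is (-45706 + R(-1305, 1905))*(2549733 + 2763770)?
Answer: -13452360263693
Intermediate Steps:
R(k, J) = J*k
(-45706 + R(-1305, 1905))*(2549733 + 2763770) = (-45706 + 1905*(-1305))*(2549733 + 2763770) = (-45706 - 2486025)*5313503 = -2531731*5313503 = -13452360263693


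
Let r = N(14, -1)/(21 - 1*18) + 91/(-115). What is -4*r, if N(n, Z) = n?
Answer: -5348/345 ≈ -15.501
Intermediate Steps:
r = 1337/345 (r = 14/(21 - 1*18) + 91/(-115) = 14/(21 - 18) + 91*(-1/115) = 14/3 - 91/115 = 1337/345 ≈ 3.8754)
-4*r = -4*1337/345 = -5348/345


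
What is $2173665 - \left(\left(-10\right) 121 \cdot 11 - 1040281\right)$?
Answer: $3227256$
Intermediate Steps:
$2173665 - \left(\left(-10\right) 121 \cdot 11 - 1040281\right) = 2173665 - \left(\left(-1210\right) 11 - 1040281\right) = 2173665 - \left(-13310 - 1040281\right) = 2173665 - -1053591 = 2173665 + 1053591 = 3227256$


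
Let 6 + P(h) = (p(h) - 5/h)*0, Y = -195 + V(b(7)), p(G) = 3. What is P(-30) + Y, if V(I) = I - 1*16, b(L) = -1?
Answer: -218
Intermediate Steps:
V(I) = -16 + I (V(I) = I - 16 = -16 + I)
Y = -212 (Y = -195 + (-16 - 1) = -195 - 17 = -212)
P(h) = -6 (P(h) = -6 + (3 - 5/h)*0 = -6 + 0 = -6)
P(-30) + Y = -6 - 212 = -218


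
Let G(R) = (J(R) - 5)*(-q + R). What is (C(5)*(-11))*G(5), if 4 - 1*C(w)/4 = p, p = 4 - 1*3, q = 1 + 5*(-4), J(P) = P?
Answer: 0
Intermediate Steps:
q = -19 (q = 1 - 20 = -19)
p = 1 (p = 4 - 3 = 1)
C(w) = 12 (C(w) = 16 - 4*1 = 16 - 4 = 12)
G(R) = (-5 + R)*(19 + R) (G(R) = (R - 5)*(-1*(-19) + R) = (-5 + R)*(19 + R))
(C(5)*(-11))*G(5) = (12*(-11))*(-95 + 5² + 14*5) = -132*(-95 + 25 + 70) = -132*0 = 0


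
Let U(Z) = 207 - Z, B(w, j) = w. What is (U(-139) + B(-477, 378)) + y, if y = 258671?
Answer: 258540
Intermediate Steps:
(U(-139) + B(-477, 378)) + y = ((207 - 1*(-139)) - 477) + 258671 = ((207 + 139) - 477) + 258671 = (346 - 477) + 258671 = -131 + 258671 = 258540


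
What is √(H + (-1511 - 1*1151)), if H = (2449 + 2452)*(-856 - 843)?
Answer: 7*I*√169989 ≈ 2886.1*I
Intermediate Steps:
H = -8326799 (H = 4901*(-1699) = -8326799)
√(H + (-1511 - 1*1151)) = √(-8326799 + (-1511 - 1*1151)) = √(-8326799 + (-1511 - 1151)) = √(-8326799 - 2662) = √(-8329461) = 7*I*√169989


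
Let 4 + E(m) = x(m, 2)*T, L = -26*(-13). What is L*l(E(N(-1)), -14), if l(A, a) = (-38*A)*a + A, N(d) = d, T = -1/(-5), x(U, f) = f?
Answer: -3242772/5 ≈ -6.4855e+5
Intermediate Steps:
T = 1/5 (T = -1*(-1/5) = 1/5 ≈ 0.20000)
L = 338
E(m) = -18/5 (E(m) = -4 + 2*(1/5) = -4 + 2/5 = -18/5)
l(A, a) = A - 38*A*a (l(A, a) = -38*A*a + A = A - 38*A*a)
L*l(E(N(-1)), -14) = 338*(-18*(1 - 38*(-14))/5) = 338*(-18*(1 + 532)/5) = 338*(-18/5*533) = 338*(-9594/5) = -3242772/5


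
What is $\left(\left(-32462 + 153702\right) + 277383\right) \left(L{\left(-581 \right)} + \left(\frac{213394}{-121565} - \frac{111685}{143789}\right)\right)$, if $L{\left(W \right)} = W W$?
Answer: $\frac{2352044737692587970762}{17479709785} \approx 1.3456 \cdot 10^{11}$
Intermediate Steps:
$L{\left(W \right)} = W^{2}$
$\left(\left(-32462 + 153702\right) + 277383\right) \left(L{\left(-581 \right)} + \left(\frac{213394}{-121565} - \frac{111685}{143789}\right)\right) = \left(\left(-32462 + 153702\right) + 277383\right) \left(\left(-581\right)^{2} + \left(\frac{213394}{-121565} - \frac{111685}{143789}\right)\right) = \left(121240 + 277383\right) \left(337561 + \left(213394 \left(- \frac{1}{121565}\right) - \frac{111685}{143789}\right)\right) = 398623 \left(337561 - \frac{44260696891}{17479709785}\right) = 398623 \cdot \frac{5900424054037494}{17479709785} = \frac{2352044737692587970762}{17479709785}$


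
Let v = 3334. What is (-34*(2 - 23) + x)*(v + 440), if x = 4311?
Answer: 18964350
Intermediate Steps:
(-34*(2 - 23) + x)*(v + 440) = (-34*(2 - 23) + 4311)*(3334 + 440) = (-34*(-21) + 4311)*3774 = (714 + 4311)*3774 = 5025*3774 = 18964350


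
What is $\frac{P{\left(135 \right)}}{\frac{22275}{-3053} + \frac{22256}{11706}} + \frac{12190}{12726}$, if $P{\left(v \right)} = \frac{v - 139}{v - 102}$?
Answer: $\frac{6614860446751}{6747450557463} \approx 0.98035$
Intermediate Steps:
$P{\left(v \right)} = \frac{-139 + v}{-102 + v}$
$\frac{P{\left(135 \right)}}{\frac{22275}{-3053} + \frac{22256}{11706}} + \frac{12190}{12726} = \frac{\frac{1}{-102 + 135} \left(-139 + 135\right)}{\frac{22275}{-3053} + \frac{22256}{11706}} + \frac{12190}{12726} = \frac{\frac{1}{33} \left(-4\right)}{22275 \left(- \frac{1}{3053}\right) + 22256 \cdot \frac{1}{11706}} + 12190 \cdot \frac{1}{12726} = \frac{\frac{1}{33} \left(-4\right)}{- \frac{22275}{3053} + \frac{11128}{5853}} + \frac{6095}{6363} = - \frac{4}{33 \left(- \frac{96401791}{17869209}\right)} + \frac{6095}{6363} = \left(- \frac{4}{33}\right) \left(- \frac{17869209}{96401791}\right) + \frac{6095}{6363} = \frac{23825612}{1060419701} + \frac{6095}{6363} = \frac{6614860446751}{6747450557463}$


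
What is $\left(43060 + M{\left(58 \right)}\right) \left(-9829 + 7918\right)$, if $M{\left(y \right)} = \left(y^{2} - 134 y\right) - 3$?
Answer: $-73858239$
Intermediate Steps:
$M{\left(y \right)} = -3 + y^{2} - 134 y$
$\left(43060 + M{\left(58 \right)}\right) \left(-9829 + 7918\right) = \left(43060 - \left(7775 - 3364\right)\right) \left(-9829 + 7918\right) = \left(43060 - 4411\right) \left(-1911\right) = 38649 \left(-1911\right) = -73858239$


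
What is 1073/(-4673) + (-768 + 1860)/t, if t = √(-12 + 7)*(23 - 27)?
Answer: -1073/4673 + 273*I*√5/5 ≈ -0.22962 + 122.09*I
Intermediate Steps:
t = -4*I*√5 (t = √(-5)*(-4) = (I*√5)*(-4) = -4*I*√5 ≈ -8.9443*I)
1073/(-4673) + (-768 + 1860)/t = 1073/(-4673) + (-768 + 1860)/((-4*I*√5)) = 1073*(-1/4673) + 1092*(I*√5/20) = -1073/4673 + 273*I*√5/5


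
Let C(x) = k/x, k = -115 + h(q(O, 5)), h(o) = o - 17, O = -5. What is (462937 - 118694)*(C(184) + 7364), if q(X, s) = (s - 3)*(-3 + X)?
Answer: 116597513801/46 ≈ 2.5347e+9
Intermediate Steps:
q(X, s) = (-3 + X)*(-3 + s) (q(X, s) = (-3 + s)*(-3 + X) = (-3 + X)*(-3 + s))
h(o) = -17 + o
k = -148 (k = -115 + (-17 + (9 - 3*(-5) - 3*5 - 5*5)) = -115 + (-17 + (9 + 15 - 15 - 25)) = -115 + (-17 - 16) = -115 - 33 = -148)
C(x) = -148/x
(462937 - 118694)*(C(184) + 7364) = (462937 - 118694)*(-148/184 + 7364) = 344243*(-148*1/184 + 7364) = 344243*(-37/46 + 7364) = 344243*(338707/46) = 116597513801/46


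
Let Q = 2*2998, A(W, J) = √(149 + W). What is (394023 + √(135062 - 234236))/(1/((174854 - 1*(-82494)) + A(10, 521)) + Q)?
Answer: 156467733476550770064/2381029865092644337 + 394023*√159/2381029865092644337 + 3*I*√1752074/2381029865092644337 + 397103045955568*I*√99174/2381029865092644337 ≈ 65.714 + 0.052522*I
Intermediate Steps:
Q = 5996
(394023 + √(135062 - 234236))/(1/((174854 - 1*(-82494)) + A(10, 521)) + Q) = (394023 + √(135062 - 234236))/(1/((174854 - 1*(-82494)) + √(149 + 10)) + 5996) = (394023 + √(-99174))/(1/((174854 + 82494) + √159) + 5996) = (394023 + I*√99174)/(1/(257348 + √159) + 5996) = (394023 + I*√99174)/(5996 + 1/(257348 + √159))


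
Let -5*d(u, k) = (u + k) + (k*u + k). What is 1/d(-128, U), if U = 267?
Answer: 1/6754 ≈ 0.00014806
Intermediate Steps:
d(u, k) = -2*k/5 - u/5 - k*u/5 (d(u, k) = -((u + k) + (k*u + k))/5 = -((k + u) + (k + k*u))/5 = -(u + 2*k + k*u)/5 = -2*k/5 - u/5 - k*u/5)
1/d(-128, U) = 1/(-⅖*267 - ⅕*(-128) - ⅕*267*(-128)) = 1/(-534/5 + 128/5 + 34176/5) = 1/6754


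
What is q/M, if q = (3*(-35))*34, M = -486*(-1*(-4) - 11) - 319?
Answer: -3570/3083 ≈ -1.1580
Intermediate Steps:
M = 3083 (M = -486*(4 - 11) - 319 = -486*(-7) - 319 = 3402 - 319 = 3083)
q = -3570 (q = -105*34 = -3570)
q/M = -3570/3083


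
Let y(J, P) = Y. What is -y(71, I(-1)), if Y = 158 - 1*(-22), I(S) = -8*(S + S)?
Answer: -180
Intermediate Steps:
I(S) = -16*S
Y = 180 (Y = 158 + 22 = 180)
y(J, P) = 180
-y(71, I(-1)) = -1*180 = -180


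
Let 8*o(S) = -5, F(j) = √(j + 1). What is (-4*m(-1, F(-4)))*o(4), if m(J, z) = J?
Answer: -5/2 ≈ -2.5000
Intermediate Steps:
F(j) = √(1 + j)
o(S) = -5/8 (o(S) = (⅛)*(-5) = -5/8)
(-4*m(-1, F(-4)))*o(4) = -4*(-1)*(-5/8) = 4*(-5/8) = -5/2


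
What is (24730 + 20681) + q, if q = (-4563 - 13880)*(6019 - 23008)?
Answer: 313373538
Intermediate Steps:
q = 313328127 (q = -18443*(-16989) = 313328127)
(24730 + 20681) + q = (24730 + 20681) + 313328127 = 45411 + 313328127 = 313373538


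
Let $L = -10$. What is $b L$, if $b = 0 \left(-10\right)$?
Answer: $0$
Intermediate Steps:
$b = 0$
$b L = 0 \left(-10\right) = 0$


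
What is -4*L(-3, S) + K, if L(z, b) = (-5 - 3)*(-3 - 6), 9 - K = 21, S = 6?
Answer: -300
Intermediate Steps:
K = -12 (K = 9 - 1*21 = 9 - 21 = -12)
L(z, b) = 72 (L(z, b) = -8*(-9) = 72)
-4*L(-3, S) + K = -4*72 - 12 = -288 - 12 = -300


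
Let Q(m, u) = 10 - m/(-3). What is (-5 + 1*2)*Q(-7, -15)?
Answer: -23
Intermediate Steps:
Q(m, u) = 10 + m/3 (Q(m, u) = 10 - m*(-1)/3 = 10 - (-1)*m/3 = 10 + m/3)
(-5 + 1*2)*Q(-7, -15) = (-5 + 1*2)*(10 + (⅓)*(-7)) = (-5 + 2)*(10 - 7/3) = -3*23/3 = -23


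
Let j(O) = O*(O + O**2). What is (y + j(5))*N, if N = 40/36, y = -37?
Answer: 1130/9 ≈ 125.56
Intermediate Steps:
N = 10/9 (N = 40*(1/36) = 10/9 ≈ 1.1111)
(y + j(5))*N = (-37 + 5**2*(1 + 5))*(10/9) = (-37 + 25*6)*(10/9) = (-37 + 150)*(10/9) = 113*(10/9) = 1130/9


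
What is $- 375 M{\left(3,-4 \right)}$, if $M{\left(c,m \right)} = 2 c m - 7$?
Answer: $11625$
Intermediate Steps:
$M{\left(c,m \right)} = -7 + 2 c m$ ($M{\left(c,m \right)} = 2 c m - 7 = -7 + 2 c m$)
$- 375 M{\left(3,-4 \right)} = - 375 \left(-7 + 2 \cdot 3 \left(-4\right)\right) = - 375 \left(-7 - 24\right) = \left(-375\right) \left(-31\right) = 11625$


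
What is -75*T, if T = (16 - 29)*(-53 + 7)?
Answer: -44850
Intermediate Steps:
T = 598 (T = -13*(-46) = 598)
-75*T = -75*598 = -44850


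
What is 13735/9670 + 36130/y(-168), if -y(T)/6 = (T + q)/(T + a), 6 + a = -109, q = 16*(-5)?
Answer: -4942664081/719448 ≈ -6870.1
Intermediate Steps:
q = -80
a = -115 (a = -6 - 109 = -115)
y(T) = -6*(-80 + T)/(-115 + T) (y(T) = -6*(T - 80)/(T - 115) = -6*(-80 + T)/(-115 + T))
13735/9670 + 36130/y(-168) = 13735/9670 + 36130/((6*(80 - 1*(-168))/(-115 - 168))) = 13735*(1/9670) + 36130/((6*(80 + 168)/(-283))) = 2747/1934 + 36130/((6*(-1/283)*248)) = 2747/1934 + 36130/(-1488/283) = 2747/1934 + 36130*(-283/1488) = 2747/1934 - 5112395/744 = -4942664081/719448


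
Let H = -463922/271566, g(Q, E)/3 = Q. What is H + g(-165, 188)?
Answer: -67444546/135783 ≈ -496.71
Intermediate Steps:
g(Q, E) = 3*Q
H = -231961/135783 (H = -463922*1/271566 = -231961/135783 ≈ -1.7083)
H + g(-165, 188) = -231961/135783 + 3*(-165) = -231961/135783 - 495 = -67444546/135783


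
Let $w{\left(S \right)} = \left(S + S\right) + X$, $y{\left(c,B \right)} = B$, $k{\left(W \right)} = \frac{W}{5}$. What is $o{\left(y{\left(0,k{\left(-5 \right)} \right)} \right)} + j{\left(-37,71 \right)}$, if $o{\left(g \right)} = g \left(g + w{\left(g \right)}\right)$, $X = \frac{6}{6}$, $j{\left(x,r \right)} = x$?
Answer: $-35$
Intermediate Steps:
$k{\left(W \right)} = \frac{W}{5}$ ($k{\left(W \right)} = W \frac{1}{5} = \frac{W}{5}$)
$X = 1$ ($X = 6 \cdot \frac{1}{6} = 1$)
$w{\left(S \right)} = 1 + 2 S$ ($w{\left(S \right)} = \left(S + S\right) + 1 = 2 S + 1 = 1 + 2 S$)
$o{\left(g \right)} = g \left(1 + 3 g\right)$ ($o{\left(g \right)} = g \left(g + \left(1 + 2 g\right)\right) = g \left(1 + 3 g\right)$)
$o{\left(y{\left(0,k{\left(-5 \right)} \right)} \right)} + j{\left(-37,71 \right)} = \frac{1}{5} \left(-5\right) \left(1 + 3 \cdot \frac{1}{5} \left(-5\right)\right) - 37 = - (1 + 3 \left(-1\right)) - 37 = - (1 - 3) - 37 = \left(-1\right) \left(-2\right) - 37 = 2 - 37 = -35$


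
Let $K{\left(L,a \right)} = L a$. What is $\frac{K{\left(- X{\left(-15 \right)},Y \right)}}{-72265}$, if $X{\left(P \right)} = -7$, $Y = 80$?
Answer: $- \frac{112}{14453} \approx -0.0077493$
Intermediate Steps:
$\frac{K{\left(- X{\left(-15 \right)},Y \right)}}{-72265} = \frac{\left(-1\right) \left(-7\right) 80}{-72265} = 7 \cdot 80 \left(- \frac{1}{72265}\right) = 560 \left(- \frac{1}{72265}\right) = - \frac{112}{14453}$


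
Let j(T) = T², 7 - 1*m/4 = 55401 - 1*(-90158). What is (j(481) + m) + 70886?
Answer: -279961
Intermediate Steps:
m = -582208 (m = 28 - 4*(55401 - 1*(-90158)) = 28 - 4*(55401 + 90158) = 28 - 4*145559 = 28 - 582236 = -582208)
(j(481) + m) + 70886 = (481² - 582208) + 70886 = (231361 - 582208) + 70886 = -350847 + 70886 = -279961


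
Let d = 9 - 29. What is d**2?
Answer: 400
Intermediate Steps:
d = -20
d**2 = (-20)**2 = 400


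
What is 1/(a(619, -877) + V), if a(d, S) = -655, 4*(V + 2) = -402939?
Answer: -4/405567 ≈ -9.8627e-6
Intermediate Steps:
V = -402947/4 (V = -2 + (¼)*(-402939) = -2 - 402939/4 = -402947/4 ≈ -1.0074e+5)
1/(a(619, -877) + V) = 1/(-655 - 402947/4) = 1/(-405567/4) = -4/405567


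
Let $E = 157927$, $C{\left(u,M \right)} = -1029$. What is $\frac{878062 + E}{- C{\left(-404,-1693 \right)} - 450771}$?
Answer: $- \frac{45043}{19554} \approx -2.3035$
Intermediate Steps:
$\frac{878062 + E}{- C{\left(-404,-1693 \right)} - 450771} = \frac{878062 + 157927}{\left(-1\right) \left(-1029\right) - 450771} = \frac{1035989}{1029 - 450771} = \frac{1035989}{-449742} = 1035989 \left(- \frac{1}{449742}\right) = - \frac{45043}{19554}$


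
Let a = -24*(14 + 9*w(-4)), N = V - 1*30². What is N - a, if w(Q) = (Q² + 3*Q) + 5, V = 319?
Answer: 1699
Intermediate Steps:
w(Q) = 5 + Q² + 3*Q
N = -581 (N = 319 - 1*30² = 319 - 1*900 = 319 - 900 = -581)
a = -2280 (a = -24*(14 + 9*(5 + (-4)² + 3*(-4))) = -24*(14 + 9*(5 + 16 - 12)) = -24*(14 + 9*9) = -24*(14 + 81) = -24*95 = -2280)
N - a = -581 - 1*(-2280) = -581 + 2280 = 1699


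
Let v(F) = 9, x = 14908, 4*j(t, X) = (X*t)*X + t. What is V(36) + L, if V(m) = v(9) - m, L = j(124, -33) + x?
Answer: 48671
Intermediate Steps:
j(t, X) = t/4 + t*X**2/4 (j(t, X) = ((X*t)*X + t)/4 = (t*X**2 + t)/4 = (t + t*X**2)/4 = t/4 + t*X**2/4)
L = 48698 (L = (1/4)*124*(1 + (-33)**2) + 14908 = (1/4)*124*(1 + 1089) + 14908 = (1/4)*124*1090 + 14908 = 33790 + 14908 = 48698)
V(m) = 9 - m
V(36) + L = (9 - 1*36) + 48698 = (9 - 36) + 48698 = -27 + 48698 = 48671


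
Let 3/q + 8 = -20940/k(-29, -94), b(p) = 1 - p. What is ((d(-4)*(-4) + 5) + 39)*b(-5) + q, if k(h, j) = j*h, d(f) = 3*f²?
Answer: -18984201/21374 ≈ -888.19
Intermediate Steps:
k(h, j) = h*j
q = -4089/21374 (q = 3/(-8 - 20940/((-29*(-94)))) = 3/(-8 - 20940/2726) = 3/(-8 - 20940*1/2726) = 3/(-8 - 10470/1363) = 3/(-21374/1363) = 3*(-1363/21374) = -4089/21374 ≈ -0.19131)
((d(-4)*(-4) + 5) + 39)*b(-5) + q = (((3*(-4)²)*(-4) + 5) + 39)*(1 - 1*(-5)) - 4089/21374 = (((3*16)*(-4) + 5) + 39)*(1 + 5) - 4089/21374 = ((48*(-4) + 5) + 39)*6 - 4089/21374 = ((-192 + 5) + 39)*6 - 4089/21374 = (-187 + 39)*6 - 4089/21374 = -148*6 - 4089/21374 = -888 - 4089/21374 = -18984201/21374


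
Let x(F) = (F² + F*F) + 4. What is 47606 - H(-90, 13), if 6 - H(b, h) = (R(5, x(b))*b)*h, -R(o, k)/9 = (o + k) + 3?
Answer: 170759960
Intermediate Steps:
x(F) = 4 + 2*F² (x(F) = (F² + F²) + 4 = 2*F² + 4 = 4 + 2*F²)
R(o, k) = -27 - 9*k - 9*o (R(o, k) = -9*((o + k) + 3) = -9*((k + o) + 3) = -9*(3 + k + o) = -27 - 9*k - 9*o)
H(b, h) = 6 - b*h*(-108 - 18*b²) (H(b, h) = 6 - (-27 - 9*(4 + 2*b²) - 9*5)*b*h = 6 - (-27 + (-36 - 18*b²) - 45)*b*h = 6 - (-108 - 18*b²)*b*h = 6 - b*(-108 - 18*b²)*h = 6 - b*h*(-108 - 18*b²))
47606 - H(-90, 13) = 47606 - (6 + 18*(-90)*13*(6 + (-90)²)) = 47606 - (6 + 18*(-90)*13*(6 + 8100)) = 47606 - (6 + 18*(-90)*13*8106) = 47606 - (6 - 170712360) = 47606 - 1*(-170712354) = 47606 + 170712354 = 170759960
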